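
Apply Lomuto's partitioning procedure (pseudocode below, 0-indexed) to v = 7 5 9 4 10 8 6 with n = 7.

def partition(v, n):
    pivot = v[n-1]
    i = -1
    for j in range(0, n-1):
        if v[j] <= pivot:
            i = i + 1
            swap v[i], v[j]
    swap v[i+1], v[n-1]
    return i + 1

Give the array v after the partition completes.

5 4 6 7 10 8 9

pivot=6, i=-1
j=0: 7>6, skip
j=1: 5≤6, i=0, swap(0,1) ⇒ 5 7 9 4 10 8 6
j=2: 9>6, skip
j=3: 4≤6, i=1, swap(1,3) ⇒ 5 4 9 7 10 8 6
j=4: 10>6, skip
j=5: 8>6, skip
swap(2,6) ⇒ 5 4 6 7 10 8 9; return 2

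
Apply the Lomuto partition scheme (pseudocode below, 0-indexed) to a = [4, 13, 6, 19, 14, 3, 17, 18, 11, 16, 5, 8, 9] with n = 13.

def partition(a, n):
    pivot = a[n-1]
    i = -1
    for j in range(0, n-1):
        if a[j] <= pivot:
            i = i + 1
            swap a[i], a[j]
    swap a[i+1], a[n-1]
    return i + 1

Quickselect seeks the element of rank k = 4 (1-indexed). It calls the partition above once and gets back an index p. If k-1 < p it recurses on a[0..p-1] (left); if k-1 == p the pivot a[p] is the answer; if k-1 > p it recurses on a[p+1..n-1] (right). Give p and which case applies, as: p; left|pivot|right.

pivot = a[12] = 9; i = -1
j=0: a[0]=4 ≤ 9 → i=0, swap a[0],a[0] (no change) → [4, 13, 6, 19, 14, 3, 17, 18, 11, 16, 5, 8, 9]
j=1: a[1]=13 > 9 → no swap
j=2: a[2]=6 ≤ 9 → i=1, swap a[1],a[2] → [4, 6, 13, 19, 14, 3, 17, 18, 11, 16, 5, 8, 9]
j=3: a[3]=19 > 9 → no swap
j=4: a[4]=14 > 9 → no swap
j=5: a[5]=3 ≤ 9 → i=2, swap a[2],a[5] → [4, 6, 3, 19, 14, 13, 17, 18, 11, 16, 5, 8, 9]
j=6: a[6]=17 > 9 → no swap
j=7: a[7]=18 > 9 → no swap
j=8: a[8]=11 > 9 → no swap
j=9: a[9]=16 > 9 → no swap
j=10: a[10]=5 ≤ 9 → i=3, swap a[3],a[10] → [4, 6, 3, 5, 14, 13, 17, 18, 11, 16, 19, 8, 9]
j=11: a[11]=8 ≤ 9 → i=4, swap a[4],a[11] → [4, 6, 3, 5, 8, 13, 17, 18, 11, 16, 19, 14, 9]
final swap a[5],a[12] → [4, 6, 3, 5, 8, 9, 17, 18, 11, 16, 19, 14, 13]; return 5
p = 5; k-1 = 3 < 5 ⇒ left

5; left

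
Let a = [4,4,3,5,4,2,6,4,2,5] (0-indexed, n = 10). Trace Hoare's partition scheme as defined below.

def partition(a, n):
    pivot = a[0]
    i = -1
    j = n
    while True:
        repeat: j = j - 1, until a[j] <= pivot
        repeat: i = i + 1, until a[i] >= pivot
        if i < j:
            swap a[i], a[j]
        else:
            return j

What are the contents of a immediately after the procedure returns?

[2,4,3,2,4,5,6,4,4,5]

pivot=4
j stops at 8 (2), i stops at 0 (4); swap ⇒ [2,4,3,5,4,2,6,4,4,5]
j stops at 7 (4), i stops at 1 (4); swap ⇒ [2,4,3,5,4,2,6,4,4,5]
j stops at 5 (2), i stops at 3 (5); swap ⇒ [2,4,3,2,4,5,6,4,4,5]
j stops at 4, i stops at 4; i≥j ⇒ return 4. a=[2,4,3,2,4,5,6,4,4,5]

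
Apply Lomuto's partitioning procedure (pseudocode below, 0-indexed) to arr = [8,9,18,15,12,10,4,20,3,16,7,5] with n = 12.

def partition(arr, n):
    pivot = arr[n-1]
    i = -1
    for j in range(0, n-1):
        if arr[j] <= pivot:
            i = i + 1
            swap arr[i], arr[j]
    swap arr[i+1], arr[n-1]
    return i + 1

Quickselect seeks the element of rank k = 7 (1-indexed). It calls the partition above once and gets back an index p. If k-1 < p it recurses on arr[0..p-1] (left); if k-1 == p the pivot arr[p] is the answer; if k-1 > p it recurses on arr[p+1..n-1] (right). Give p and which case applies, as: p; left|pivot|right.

2; right

pivot = arr[11] = 5; i = -1
j=0: arr[0]=8 > 5 → no swap
j=1: arr[1]=9 > 5 → no swap
j=2: arr[2]=18 > 5 → no swap
j=3: arr[3]=15 > 5 → no swap
j=4: arr[4]=12 > 5 → no swap
j=5: arr[5]=10 > 5 → no swap
j=6: arr[6]=4 ≤ 5 → i=0, swap arr[0],arr[6] → [4,9,18,15,12,10,8,20,3,16,7,5]
j=7: arr[7]=20 > 5 → no swap
j=8: arr[8]=3 ≤ 5 → i=1, swap arr[1],arr[8] → [4,3,18,15,12,10,8,20,9,16,7,5]
j=9: arr[9]=16 > 5 → no swap
j=10: arr[10]=7 > 5 → no swap
final swap arr[2],arr[11] → [4,3,5,15,12,10,8,20,9,16,7,18]; return 2
p = 2; k-1 = 6 > 2 ⇒ right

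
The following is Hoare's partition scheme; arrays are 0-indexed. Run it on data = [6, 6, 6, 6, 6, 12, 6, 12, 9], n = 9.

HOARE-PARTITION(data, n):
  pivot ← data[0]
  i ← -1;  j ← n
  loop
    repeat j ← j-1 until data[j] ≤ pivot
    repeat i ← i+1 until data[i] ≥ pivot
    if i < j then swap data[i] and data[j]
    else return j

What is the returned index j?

pivot=6
j stops at 6 (6), i stops at 0 (6); swap ⇒ [6, 6, 6, 6, 6, 12, 6, 12, 9]
j stops at 4 (6), i stops at 1 (6); swap ⇒ [6, 6, 6, 6, 6, 12, 6, 12, 9]
j stops at 3 (6), i stops at 2 (6); swap ⇒ [6, 6, 6, 6, 6, 12, 6, 12, 9]
j stops at 2, i stops at 3; i≥j ⇒ return 2. data=[6, 6, 6, 6, 6, 12, 6, 12, 9]

2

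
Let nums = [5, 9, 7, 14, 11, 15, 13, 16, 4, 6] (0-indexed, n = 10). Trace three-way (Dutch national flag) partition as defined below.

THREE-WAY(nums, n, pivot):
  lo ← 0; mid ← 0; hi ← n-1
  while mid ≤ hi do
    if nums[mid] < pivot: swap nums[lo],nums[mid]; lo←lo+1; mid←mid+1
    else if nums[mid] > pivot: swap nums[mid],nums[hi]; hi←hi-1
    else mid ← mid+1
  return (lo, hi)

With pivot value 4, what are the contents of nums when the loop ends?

[4, 7, 14, 11, 15, 13, 16, 9, 6, 5]

lo=0 mid=0 hi=9
5>4: swap(0,9), hi=8 ⇒ [6, 9, 7, 14, 11, 15, 13, 16, 4, 5]
6>4: swap(0,8), hi=7 ⇒ [4, 9, 7, 14, 11, 15, 13, 16, 6, 5]
4=4: mid=1
9>4: swap(1,7), hi=6 ⇒ [4, 16, 7, 14, 11, 15, 13, 9, 6, 5]
16>4: swap(1,6), hi=5 ⇒ [4, 13, 7, 14, 11, 15, 16, 9, 6, 5]
13>4: swap(1,5), hi=4 ⇒ [4, 15, 7, 14, 11, 13, 16, 9, 6, 5]
15>4: swap(1,4), hi=3 ⇒ [4, 11, 7, 14, 15, 13, 16, 9, 6, 5]
11>4: swap(1,3), hi=2 ⇒ [4, 14, 7, 11, 15, 13, 16, 9, 6, 5]
14>4: swap(1,2), hi=1 ⇒ [4, 7, 14, 11, 15, 13, 16, 9, 6, 5]
7>4: swap(1,1), hi=0 ⇒ [4, 7, 14, 11, 15, 13, 16, 9, 6, 5]
done. lo=0 hi=0; nums=[4, 7, 14, 11, 15, 13, 16, 9, 6, 5]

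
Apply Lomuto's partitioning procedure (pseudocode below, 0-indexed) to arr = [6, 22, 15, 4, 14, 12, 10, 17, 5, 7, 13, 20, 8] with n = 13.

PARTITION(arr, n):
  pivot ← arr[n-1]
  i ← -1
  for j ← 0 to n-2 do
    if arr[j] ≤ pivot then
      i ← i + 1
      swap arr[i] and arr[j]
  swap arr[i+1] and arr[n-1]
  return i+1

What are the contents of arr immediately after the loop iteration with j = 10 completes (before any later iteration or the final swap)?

[6, 4, 5, 7, 14, 12, 10, 17, 15, 22, 13, 20, 8]

pivot = arr[12] = 8; i = -1
j=0: arr[0]=6 ≤ 8 → i=0, swap arr[0],arr[0] (no change) → [6, 22, 15, 4, 14, 12, 10, 17, 5, 7, 13, 20, 8]
j=1: arr[1]=22 > 8 → no swap
j=2: arr[2]=15 > 8 → no swap
j=3: arr[3]=4 ≤ 8 → i=1, swap arr[1],arr[3] → [6, 4, 15, 22, 14, 12, 10, 17, 5, 7, 13, 20, 8]
j=4: arr[4]=14 > 8 → no swap
j=5: arr[5]=12 > 8 → no swap
j=6: arr[6]=10 > 8 → no swap
j=7: arr[7]=17 > 8 → no swap
j=8: arr[8]=5 ≤ 8 → i=2, swap arr[2],arr[8] → [6, 4, 5, 22, 14, 12, 10, 17, 15, 7, 13, 20, 8]
j=9: arr[9]=7 ≤ 8 → i=3, swap arr[3],arr[9] → [6, 4, 5, 7, 14, 12, 10, 17, 15, 22, 13, 20, 8]
j=10: arr[10]=13 > 8 → no swap
(after j=10) arr = [6, 4, 5, 7, 14, 12, 10, 17, 15, 22, 13, 20, 8]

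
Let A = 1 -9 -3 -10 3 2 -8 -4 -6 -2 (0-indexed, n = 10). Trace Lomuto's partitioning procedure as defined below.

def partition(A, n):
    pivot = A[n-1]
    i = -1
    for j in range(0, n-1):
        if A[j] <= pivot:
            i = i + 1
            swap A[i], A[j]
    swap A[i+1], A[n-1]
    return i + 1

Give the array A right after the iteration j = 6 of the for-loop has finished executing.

-9 -3 -10 -8 3 2 1 -4 -6 -2

pivot = A[9] = -2; i = -1
j=0: A[0]=1 > -2 → no swap
j=1: A[1]=-9 ≤ -2 → i=0, swap A[0],A[1] → -9 1 -3 -10 3 2 -8 -4 -6 -2
j=2: A[2]=-3 ≤ -2 → i=1, swap A[1],A[2] → -9 -3 1 -10 3 2 -8 -4 -6 -2
j=3: A[3]=-10 ≤ -2 → i=2, swap A[2],A[3] → -9 -3 -10 1 3 2 -8 -4 -6 -2
j=4: A[4]=3 > -2 → no swap
j=5: A[5]=2 > -2 → no swap
j=6: A[6]=-8 ≤ -2 → i=3, swap A[3],A[6] → -9 -3 -10 -8 3 2 1 -4 -6 -2
(after j=6) A = -9 -3 -10 -8 3 2 1 -4 -6 -2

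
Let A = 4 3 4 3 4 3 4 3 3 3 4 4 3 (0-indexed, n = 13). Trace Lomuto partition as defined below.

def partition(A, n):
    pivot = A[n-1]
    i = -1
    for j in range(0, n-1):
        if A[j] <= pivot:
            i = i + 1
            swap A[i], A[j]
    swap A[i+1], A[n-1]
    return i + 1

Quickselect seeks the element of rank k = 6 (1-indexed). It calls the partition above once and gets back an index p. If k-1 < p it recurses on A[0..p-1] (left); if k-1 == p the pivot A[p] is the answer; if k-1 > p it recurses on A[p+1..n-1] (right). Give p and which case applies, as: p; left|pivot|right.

6; left

pivot = A[12] = 3; i = -1
j=0: A[0]=4 > 3 → no swap
j=1: A[1]=3 ≤ 3 → i=0, swap A[0],A[1] → 3 4 4 3 4 3 4 3 3 3 4 4 3
j=2: A[2]=4 > 3 → no swap
j=3: A[3]=3 ≤ 3 → i=1, swap A[1],A[3] → 3 3 4 4 4 3 4 3 3 3 4 4 3
j=4: A[4]=4 > 3 → no swap
j=5: A[5]=3 ≤ 3 → i=2, swap A[2],A[5] → 3 3 3 4 4 4 4 3 3 3 4 4 3
j=6: A[6]=4 > 3 → no swap
j=7: A[7]=3 ≤ 3 → i=3, swap A[3],A[7] → 3 3 3 3 4 4 4 4 3 3 4 4 3
j=8: A[8]=3 ≤ 3 → i=4, swap A[4],A[8] → 3 3 3 3 3 4 4 4 4 3 4 4 3
j=9: A[9]=3 ≤ 3 → i=5, swap A[5],A[9] → 3 3 3 3 3 3 4 4 4 4 4 4 3
j=10: A[10]=4 > 3 → no swap
j=11: A[11]=4 > 3 → no swap
final swap A[6],A[12] → 3 3 3 3 3 3 3 4 4 4 4 4 4; return 6
p = 6; k-1 = 5 < 6 ⇒ left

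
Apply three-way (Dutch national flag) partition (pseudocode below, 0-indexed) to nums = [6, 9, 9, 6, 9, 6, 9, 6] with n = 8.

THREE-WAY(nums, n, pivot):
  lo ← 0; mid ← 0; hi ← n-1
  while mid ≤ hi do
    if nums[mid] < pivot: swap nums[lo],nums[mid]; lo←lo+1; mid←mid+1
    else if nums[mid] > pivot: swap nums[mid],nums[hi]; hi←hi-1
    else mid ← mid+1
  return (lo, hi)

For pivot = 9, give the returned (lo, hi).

pivot = 9; lo=0, mid=0, hi=7
nums[mid]=6<9: swap nums[0],nums[0]; lo=1,mid=1 → [6, 9, 9, 6, 9, 6, 9, 6]
nums[mid]=9=9: mid=2
nums[mid]=9=9: mid=3
nums[mid]=6<9: swap nums[1],nums[3]; lo=2,mid=4 → [6, 6, 9, 9, 9, 6, 9, 6]
nums[mid]=9=9: mid=5
nums[mid]=6<9: swap nums[2],nums[5]; lo=3,mid=6 → [6, 6, 6, 9, 9, 9, 9, 6]
nums[mid]=9=9: mid=7
nums[mid]=6<9: swap nums[3],nums[7]; lo=4,mid=8 → [6, 6, 6, 6, 9, 9, 9, 9]
end: lo=4, hi=7; nums = [6, 6, 6, 6, 9, 9, 9, 9]

(4, 7)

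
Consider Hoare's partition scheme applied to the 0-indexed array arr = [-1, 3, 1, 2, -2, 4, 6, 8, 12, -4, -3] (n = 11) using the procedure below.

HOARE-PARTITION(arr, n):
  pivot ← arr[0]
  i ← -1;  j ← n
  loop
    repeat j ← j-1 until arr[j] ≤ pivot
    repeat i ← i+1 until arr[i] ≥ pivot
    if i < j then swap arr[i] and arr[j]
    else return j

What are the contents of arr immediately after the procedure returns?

[-3, -4, -2, 2, 1, 4, 6, 8, 12, 3, -1]

pivot=-1
j stops at 10 (-3), i stops at 0 (-1); swap ⇒ [-3, 3, 1, 2, -2, 4, 6, 8, 12, -4, -1]
j stops at 9 (-4), i stops at 1 (3); swap ⇒ [-3, -4, 1, 2, -2, 4, 6, 8, 12, 3, -1]
j stops at 4 (-2), i stops at 2 (1); swap ⇒ [-3, -4, -2, 2, 1, 4, 6, 8, 12, 3, -1]
j stops at 2, i stops at 3; i≥j ⇒ return 2. arr=[-3, -4, -2, 2, 1, 4, 6, 8, 12, 3, -1]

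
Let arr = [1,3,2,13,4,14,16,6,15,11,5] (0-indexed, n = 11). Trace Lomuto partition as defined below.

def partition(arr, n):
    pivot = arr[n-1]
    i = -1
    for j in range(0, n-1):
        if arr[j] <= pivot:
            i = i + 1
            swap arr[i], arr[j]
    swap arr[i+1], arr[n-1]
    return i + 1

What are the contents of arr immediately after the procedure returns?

pivot=5, i=-1
j=0: 1≤5, i=0, swap(0,0) ⇒ [1,3,2,13,4,14,16,6,15,11,5]
j=1: 3≤5, i=1, swap(1,1) ⇒ [1,3,2,13,4,14,16,6,15,11,5]
j=2: 2≤5, i=2, swap(2,2) ⇒ [1,3,2,13,4,14,16,6,15,11,5]
j=3: 13>5, skip
j=4: 4≤5, i=3, swap(3,4) ⇒ [1,3,2,4,13,14,16,6,15,11,5]
j=5: 14>5, skip
j=6: 16>5, skip
j=7: 6>5, skip
j=8: 15>5, skip
j=9: 11>5, skip
swap(4,10) ⇒ [1,3,2,4,5,14,16,6,15,11,13]; return 4

[1,3,2,4,5,14,16,6,15,11,13]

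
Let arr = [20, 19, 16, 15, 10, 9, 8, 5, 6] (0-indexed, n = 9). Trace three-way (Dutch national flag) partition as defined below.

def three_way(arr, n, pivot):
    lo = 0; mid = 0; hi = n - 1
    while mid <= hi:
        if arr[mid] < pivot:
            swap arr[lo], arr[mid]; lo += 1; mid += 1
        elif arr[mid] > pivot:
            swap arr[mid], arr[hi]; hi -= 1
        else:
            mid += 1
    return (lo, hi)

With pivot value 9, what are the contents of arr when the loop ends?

pivot = 9; lo=0, mid=0, hi=8
arr[mid]=20>9: swap arr[0],arr[8]; hi=7 → [6, 19, 16, 15, 10, 9, 8, 5, 20]
arr[mid]=6<9: swap arr[0],arr[0]; lo=1,mid=1 → [6, 19, 16, 15, 10, 9, 8, 5, 20]
arr[mid]=19>9: swap arr[1],arr[7]; hi=6 → [6, 5, 16, 15, 10, 9, 8, 19, 20]
arr[mid]=5<9: swap arr[1],arr[1]; lo=2,mid=2 → [6, 5, 16, 15, 10, 9, 8, 19, 20]
arr[mid]=16>9: swap arr[2],arr[6]; hi=5 → [6, 5, 8, 15, 10, 9, 16, 19, 20]
arr[mid]=8<9: swap arr[2],arr[2]; lo=3,mid=3 → [6, 5, 8, 15, 10, 9, 16, 19, 20]
arr[mid]=15>9: swap arr[3],arr[5]; hi=4 → [6, 5, 8, 9, 10, 15, 16, 19, 20]
arr[mid]=9=9: mid=4
arr[mid]=10>9: swap arr[4],arr[4]; hi=3 → [6, 5, 8, 9, 10, 15, 16, 19, 20]
end: lo=3, hi=3; arr = [6, 5, 8, 9, 10, 15, 16, 19, 20]

[6, 5, 8, 9, 10, 15, 16, 19, 20]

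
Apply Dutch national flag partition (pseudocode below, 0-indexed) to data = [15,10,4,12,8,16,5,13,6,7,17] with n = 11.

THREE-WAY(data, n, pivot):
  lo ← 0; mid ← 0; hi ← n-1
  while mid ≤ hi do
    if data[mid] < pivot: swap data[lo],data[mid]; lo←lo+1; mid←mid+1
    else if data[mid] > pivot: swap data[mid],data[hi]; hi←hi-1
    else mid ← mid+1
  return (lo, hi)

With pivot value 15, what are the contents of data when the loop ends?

lo=0 mid=0 hi=10
15=15: mid=1
10<15: swap(0,1), lo=1 mid=2 ⇒ [10,15,4,12,8,16,5,13,6,7,17]
4<15: swap(1,2), lo=2 mid=3 ⇒ [10,4,15,12,8,16,5,13,6,7,17]
12<15: swap(2,3), lo=3 mid=4 ⇒ [10,4,12,15,8,16,5,13,6,7,17]
8<15: swap(3,4), lo=4 mid=5 ⇒ [10,4,12,8,15,16,5,13,6,7,17]
16>15: swap(5,10), hi=9 ⇒ [10,4,12,8,15,17,5,13,6,7,16]
17>15: swap(5,9), hi=8 ⇒ [10,4,12,8,15,7,5,13,6,17,16]
7<15: swap(4,5), lo=5 mid=6 ⇒ [10,4,12,8,7,15,5,13,6,17,16]
5<15: swap(5,6), lo=6 mid=7 ⇒ [10,4,12,8,7,5,15,13,6,17,16]
13<15: swap(6,7), lo=7 mid=8 ⇒ [10,4,12,8,7,5,13,15,6,17,16]
6<15: swap(7,8), lo=8 mid=9 ⇒ [10,4,12,8,7,5,13,6,15,17,16]
done. lo=8 hi=8; data=[10,4,12,8,7,5,13,6,15,17,16]

[10,4,12,8,7,5,13,6,15,17,16]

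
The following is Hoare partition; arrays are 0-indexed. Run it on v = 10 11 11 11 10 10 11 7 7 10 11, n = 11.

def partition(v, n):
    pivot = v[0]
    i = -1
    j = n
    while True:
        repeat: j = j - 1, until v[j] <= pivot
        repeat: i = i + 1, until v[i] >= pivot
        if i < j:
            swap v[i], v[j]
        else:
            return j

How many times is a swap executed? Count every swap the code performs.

4

pivot = v[0] = 10; i = -1, j = 11
j→9 (v[9]=10≤10), i→0 (v[0]=10≥10); i<j, swap → 10 11 11 11 10 10 11 7 7 10 11
j→8 (v[8]=7≤10), i→1 (v[1]=11≥10); i<j, swap → 10 7 11 11 10 10 11 7 11 10 11
j→7 (v[7]=7≤10), i→2 (v[2]=11≥10); i<j, swap → 10 7 7 11 10 10 11 11 11 10 11
j→5 (v[5]=10≤10), i→3 (v[3]=11≥10); i<j, swap → 10 7 7 10 10 11 11 11 11 10 11
j→4, i→4; i≥j, return j=4. v = 10 7 7 10 10 11 11 11 11 10 11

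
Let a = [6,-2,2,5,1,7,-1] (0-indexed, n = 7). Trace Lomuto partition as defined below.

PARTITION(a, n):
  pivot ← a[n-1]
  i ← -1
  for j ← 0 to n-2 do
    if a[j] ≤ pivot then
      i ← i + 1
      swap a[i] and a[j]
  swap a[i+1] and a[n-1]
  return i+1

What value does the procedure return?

pivot = a[6] = -1; i = -1
j=0: a[0]=6 > -1 → no swap
j=1: a[1]=-2 ≤ -1 → i=0, swap a[0],a[1] → [-2,6,2,5,1,7,-1]
j=2: a[2]=2 > -1 → no swap
j=3: a[3]=5 > -1 → no swap
j=4: a[4]=1 > -1 → no swap
j=5: a[5]=7 > -1 → no swap
final swap a[1],a[6] → [-2,-1,2,5,1,7,6]; return 1

1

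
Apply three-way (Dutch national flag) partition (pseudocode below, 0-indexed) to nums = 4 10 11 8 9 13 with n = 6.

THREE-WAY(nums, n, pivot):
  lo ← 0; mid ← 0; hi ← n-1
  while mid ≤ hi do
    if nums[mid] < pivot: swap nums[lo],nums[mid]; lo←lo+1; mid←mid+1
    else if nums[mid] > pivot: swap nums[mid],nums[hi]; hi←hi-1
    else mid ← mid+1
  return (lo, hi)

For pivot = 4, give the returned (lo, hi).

(0, 0)

lo=0 mid=0 hi=5
4=4: mid=1
10>4: swap(1,5), hi=4 ⇒ 4 13 11 8 9 10
13>4: swap(1,4), hi=3 ⇒ 4 9 11 8 13 10
9>4: swap(1,3), hi=2 ⇒ 4 8 11 9 13 10
8>4: swap(1,2), hi=1 ⇒ 4 11 8 9 13 10
11>4: swap(1,1), hi=0 ⇒ 4 11 8 9 13 10
done. lo=0 hi=0; nums=4 11 8 9 13 10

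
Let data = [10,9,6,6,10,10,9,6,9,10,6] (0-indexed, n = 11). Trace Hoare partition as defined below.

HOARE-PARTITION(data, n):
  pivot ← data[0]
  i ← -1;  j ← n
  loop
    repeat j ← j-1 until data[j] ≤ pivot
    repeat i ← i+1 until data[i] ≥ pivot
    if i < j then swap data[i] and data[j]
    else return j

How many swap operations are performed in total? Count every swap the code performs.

3

pivot = data[0] = 10; i = -1, j = 11
j→10 (data[10]=6≤10), i→0 (data[0]=10≥10); i<j, swap → [6,9,6,6,10,10,9,6,9,10,10]
j→9 (data[9]=10≤10), i→4 (data[4]=10≥10); i<j, swap → [6,9,6,6,10,10,9,6,9,10,10]
j→8 (data[8]=9≤10), i→5 (data[5]=10≥10); i<j, swap → [6,9,6,6,10,9,9,6,10,10,10]
j→7, i→8; i≥j, return j=7. data = [6,9,6,6,10,9,9,6,10,10,10]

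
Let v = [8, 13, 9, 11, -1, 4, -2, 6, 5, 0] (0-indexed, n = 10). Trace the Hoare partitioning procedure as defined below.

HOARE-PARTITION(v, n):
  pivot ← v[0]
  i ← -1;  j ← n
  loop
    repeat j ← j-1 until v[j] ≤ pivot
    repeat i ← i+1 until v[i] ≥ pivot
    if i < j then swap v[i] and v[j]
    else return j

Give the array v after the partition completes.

[0, 5, 6, -2, -1, 4, 11, 9, 13, 8]

pivot=8
j stops at 9 (0), i stops at 0 (8); swap ⇒ [0, 13, 9, 11, -1, 4, -2, 6, 5, 8]
j stops at 8 (5), i stops at 1 (13); swap ⇒ [0, 5, 9, 11, -1, 4, -2, 6, 13, 8]
j stops at 7 (6), i stops at 2 (9); swap ⇒ [0, 5, 6, 11, -1, 4, -2, 9, 13, 8]
j stops at 6 (-2), i stops at 3 (11); swap ⇒ [0, 5, 6, -2, -1, 4, 11, 9, 13, 8]
j stops at 5, i stops at 6; i≥j ⇒ return 5. v=[0, 5, 6, -2, -1, 4, 11, 9, 13, 8]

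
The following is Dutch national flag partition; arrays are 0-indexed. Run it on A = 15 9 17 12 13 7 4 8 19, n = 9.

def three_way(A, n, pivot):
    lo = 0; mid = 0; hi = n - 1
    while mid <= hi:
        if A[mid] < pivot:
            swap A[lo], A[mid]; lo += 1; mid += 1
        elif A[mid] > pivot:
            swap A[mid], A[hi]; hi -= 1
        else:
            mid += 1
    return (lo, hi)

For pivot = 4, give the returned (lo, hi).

pivot = 4; lo=0, mid=0, hi=8
A[mid]=15>4: swap A[0],A[8]; hi=7 → 19 9 17 12 13 7 4 8 15
A[mid]=19>4: swap A[0],A[7]; hi=6 → 8 9 17 12 13 7 4 19 15
A[mid]=8>4: swap A[0],A[6]; hi=5 → 4 9 17 12 13 7 8 19 15
A[mid]=4=4: mid=1
A[mid]=9>4: swap A[1],A[5]; hi=4 → 4 7 17 12 13 9 8 19 15
A[mid]=7>4: swap A[1],A[4]; hi=3 → 4 13 17 12 7 9 8 19 15
A[mid]=13>4: swap A[1],A[3]; hi=2 → 4 12 17 13 7 9 8 19 15
A[mid]=12>4: swap A[1],A[2]; hi=1 → 4 17 12 13 7 9 8 19 15
A[mid]=17>4: swap A[1],A[1]; hi=0 → 4 17 12 13 7 9 8 19 15
end: lo=0, hi=0; A = 4 17 12 13 7 9 8 19 15

(0, 0)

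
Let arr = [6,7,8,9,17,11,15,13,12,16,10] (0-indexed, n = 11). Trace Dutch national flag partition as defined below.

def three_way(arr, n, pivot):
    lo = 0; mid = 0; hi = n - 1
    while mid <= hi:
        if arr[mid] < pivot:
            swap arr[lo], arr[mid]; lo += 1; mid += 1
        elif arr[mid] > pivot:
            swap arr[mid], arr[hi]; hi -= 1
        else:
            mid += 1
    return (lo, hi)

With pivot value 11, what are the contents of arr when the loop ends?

[6,7,8,9,10,11,13,12,16,15,17]

lo=0 mid=0 hi=10
6<11: swap(0,0), lo=1 mid=1 ⇒ [6,7,8,9,17,11,15,13,12,16,10]
7<11: swap(1,1), lo=2 mid=2 ⇒ [6,7,8,9,17,11,15,13,12,16,10]
8<11: swap(2,2), lo=3 mid=3 ⇒ [6,7,8,9,17,11,15,13,12,16,10]
9<11: swap(3,3), lo=4 mid=4 ⇒ [6,7,8,9,17,11,15,13,12,16,10]
17>11: swap(4,10), hi=9 ⇒ [6,7,8,9,10,11,15,13,12,16,17]
10<11: swap(4,4), lo=5 mid=5 ⇒ [6,7,8,9,10,11,15,13,12,16,17]
11=11: mid=6
15>11: swap(6,9), hi=8 ⇒ [6,7,8,9,10,11,16,13,12,15,17]
16>11: swap(6,8), hi=7 ⇒ [6,7,8,9,10,11,12,13,16,15,17]
12>11: swap(6,7), hi=6 ⇒ [6,7,8,9,10,11,13,12,16,15,17]
13>11: swap(6,6), hi=5 ⇒ [6,7,8,9,10,11,13,12,16,15,17]
done. lo=5 hi=5; arr=[6,7,8,9,10,11,13,12,16,15,17]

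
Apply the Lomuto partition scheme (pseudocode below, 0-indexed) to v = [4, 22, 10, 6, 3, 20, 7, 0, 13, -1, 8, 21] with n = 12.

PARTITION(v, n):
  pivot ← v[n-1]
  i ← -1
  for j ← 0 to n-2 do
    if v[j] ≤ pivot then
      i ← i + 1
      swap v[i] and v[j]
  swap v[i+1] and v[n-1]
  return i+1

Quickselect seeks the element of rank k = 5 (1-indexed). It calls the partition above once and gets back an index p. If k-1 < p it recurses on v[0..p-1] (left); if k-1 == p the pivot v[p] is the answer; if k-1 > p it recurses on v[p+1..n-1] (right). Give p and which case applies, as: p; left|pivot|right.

10; left

pivot=21, i=-1
j=0: 4≤21, i=0, swap(0,0) ⇒ [4, 22, 10, 6, 3, 20, 7, 0, 13, -1, 8, 21]
j=1: 22>21, skip
j=2: 10≤21, i=1, swap(1,2) ⇒ [4, 10, 22, 6, 3, 20, 7, 0, 13, -1, 8, 21]
j=3: 6≤21, i=2, swap(2,3) ⇒ [4, 10, 6, 22, 3, 20, 7, 0, 13, -1, 8, 21]
j=4: 3≤21, i=3, swap(3,4) ⇒ [4, 10, 6, 3, 22, 20, 7, 0, 13, -1, 8, 21]
j=5: 20≤21, i=4, swap(4,5) ⇒ [4, 10, 6, 3, 20, 22, 7, 0, 13, -1, 8, 21]
j=6: 7≤21, i=5, swap(5,6) ⇒ [4, 10, 6, 3, 20, 7, 22, 0, 13, -1, 8, 21]
j=7: 0≤21, i=6, swap(6,7) ⇒ [4, 10, 6, 3, 20, 7, 0, 22, 13, -1, 8, 21]
j=8: 13≤21, i=7, swap(7,8) ⇒ [4, 10, 6, 3, 20, 7, 0, 13, 22, -1, 8, 21]
j=9: -1≤21, i=8, swap(8,9) ⇒ [4, 10, 6, 3, 20, 7, 0, 13, -1, 22, 8, 21]
j=10: 8≤21, i=9, swap(9,10) ⇒ [4, 10, 6, 3, 20, 7, 0, 13, -1, 8, 22, 21]
swap(10,11) ⇒ [4, 10, 6, 3, 20, 7, 0, 13, -1, 8, 21, 22]; return 10
p = 10; k-1 = 4 < 10 ⇒ left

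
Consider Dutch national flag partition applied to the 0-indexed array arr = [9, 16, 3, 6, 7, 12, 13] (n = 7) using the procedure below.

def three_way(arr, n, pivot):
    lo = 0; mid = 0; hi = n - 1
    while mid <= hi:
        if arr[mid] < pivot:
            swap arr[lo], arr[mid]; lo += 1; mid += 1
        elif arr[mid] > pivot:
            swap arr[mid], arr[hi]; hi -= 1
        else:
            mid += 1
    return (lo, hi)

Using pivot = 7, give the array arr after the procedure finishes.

pivot = 7; lo=0, mid=0, hi=6
arr[mid]=9>7: swap arr[0],arr[6]; hi=5 → [13, 16, 3, 6, 7, 12, 9]
arr[mid]=13>7: swap arr[0],arr[5]; hi=4 → [12, 16, 3, 6, 7, 13, 9]
arr[mid]=12>7: swap arr[0],arr[4]; hi=3 → [7, 16, 3, 6, 12, 13, 9]
arr[mid]=7=7: mid=1
arr[mid]=16>7: swap arr[1],arr[3]; hi=2 → [7, 6, 3, 16, 12, 13, 9]
arr[mid]=6<7: swap arr[0],arr[1]; lo=1,mid=2 → [6, 7, 3, 16, 12, 13, 9]
arr[mid]=3<7: swap arr[1],arr[2]; lo=2,mid=3 → [6, 3, 7, 16, 12, 13, 9]
end: lo=2, hi=2; arr = [6, 3, 7, 16, 12, 13, 9]

[6, 3, 7, 16, 12, 13, 9]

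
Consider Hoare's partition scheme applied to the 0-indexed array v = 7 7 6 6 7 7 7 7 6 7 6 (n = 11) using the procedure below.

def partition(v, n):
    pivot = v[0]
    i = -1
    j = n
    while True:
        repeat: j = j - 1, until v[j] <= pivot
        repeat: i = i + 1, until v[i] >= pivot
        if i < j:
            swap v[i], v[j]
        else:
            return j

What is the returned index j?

6

pivot = v[0] = 7; i = -1, j = 11
j→10 (v[10]=6≤7), i→0 (v[0]=7≥7); i<j, swap → 6 7 6 6 7 7 7 7 6 7 7
j→9 (v[9]=7≤7), i→1 (v[1]=7≥7); i<j, swap → 6 7 6 6 7 7 7 7 6 7 7
j→8 (v[8]=6≤7), i→4 (v[4]=7≥7); i<j, swap → 6 7 6 6 6 7 7 7 7 7 7
j→7 (v[7]=7≤7), i→5 (v[5]=7≥7); i<j, swap → 6 7 6 6 6 7 7 7 7 7 7
j→6, i→6; i≥j, return j=6. v = 6 7 6 6 6 7 7 7 7 7 7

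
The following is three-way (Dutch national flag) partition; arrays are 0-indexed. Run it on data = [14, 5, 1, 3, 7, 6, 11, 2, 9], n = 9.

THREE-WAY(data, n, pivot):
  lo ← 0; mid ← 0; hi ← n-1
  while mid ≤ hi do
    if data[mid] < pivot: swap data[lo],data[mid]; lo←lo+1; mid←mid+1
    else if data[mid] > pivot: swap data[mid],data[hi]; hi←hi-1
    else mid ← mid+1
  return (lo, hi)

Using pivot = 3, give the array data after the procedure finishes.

pivot = 3; lo=0, mid=0, hi=8
data[mid]=14>3: swap data[0],data[8]; hi=7 → [9, 5, 1, 3, 7, 6, 11, 2, 14]
data[mid]=9>3: swap data[0],data[7]; hi=6 → [2, 5, 1, 3, 7, 6, 11, 9, 14]
data[mid]=2<3: swap data[0],data[0]; lo=1,mid=1 → [2, 5, 1, 3, 7, 6, 11, 9, 14]
data[mid]=5>3: swap data[1],data[6]; hi=5 → [2, 11, 1, 3, 7, 6, 5, 9, 14]
data[mid]=11>3: swap data[1],data[5]; hi=4 → [2, 6, 1, 3, 7, 11, 5, 9, 14]
data[mid]=6>3: swap data[1],data[4]; hi=3 → [2, 7, 1, 3, 6, 11, 5, 9, 14]
data[mid]=7>3: swap data[1],data[3]; hi=2 → [2, 3, 1, 7, 6, 11, 5, 9, 14]
data[mid]=3=3: mid=2
data[mid]=1<3: swap data[1],data[2]; lo=2,mid=3 → [2, 1, 3, 7, 6, 11, 5, 9, 14]
end: lo=2, hi=2; data = [2, 1, 3, 7, 6, 11, 5, 9, 14]

[2, 1, 3, 7, 6, 11, 5, 9, 14]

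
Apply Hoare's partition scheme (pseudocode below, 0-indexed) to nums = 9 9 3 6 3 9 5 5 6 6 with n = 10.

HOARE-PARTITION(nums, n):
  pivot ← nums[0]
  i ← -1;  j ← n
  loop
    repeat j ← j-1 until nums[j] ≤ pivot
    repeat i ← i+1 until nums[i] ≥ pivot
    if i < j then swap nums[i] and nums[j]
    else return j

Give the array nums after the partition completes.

6 6 3 6 3 5 5 9 9 9

pivot = nums[0] = 9; i = -1, j = 10
j→9 (nums[9]=6≤9), i→0 (nums[0]=9≥9); i<j, swap → 6 9 3 6 3 9 5 5 6 9
j→8 (nums[8]=6≤9), i→1 (nums[1]=9≥9); i<j, swap → 6 6 3 6 3 9 5 5 9 9
j→7 (nums[7]=5≤9), i→5 (nums[5]=9≥9); i<j, swap → 6 6 3 6 3 5 5 9 9 9
j→6, i→7; i≥j, return j=6. nums = 6 6 3 6 3 5 5 9 9 9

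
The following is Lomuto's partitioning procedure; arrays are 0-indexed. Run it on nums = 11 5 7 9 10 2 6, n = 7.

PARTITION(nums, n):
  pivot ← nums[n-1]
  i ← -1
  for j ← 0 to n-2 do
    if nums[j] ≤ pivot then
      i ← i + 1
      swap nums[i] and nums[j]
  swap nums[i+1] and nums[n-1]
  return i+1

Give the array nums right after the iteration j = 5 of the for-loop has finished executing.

5 2 7 9 10 11 6

pivot = nums[6] = 6; i = -1
j=0: nums[0]=11 > 6 → no swap
j=1: nums[1]=5 ≤ 6 → i=0, swap nums[0],nums[1] → 5 11 7 9 10 2 6
j=2: nums[2]=7 > 6 → no swap
j=3: nums[3]=9 > 6 → no swap
j=4: nums[4]=10 > 6 → no swap
j=5: nums[5]=2 ≤ 6 → i=1, swap nums[1],nums[5] → 5 2 7 9 10 11 6
(after j=5) nums = 5 2 7 9 10 11 6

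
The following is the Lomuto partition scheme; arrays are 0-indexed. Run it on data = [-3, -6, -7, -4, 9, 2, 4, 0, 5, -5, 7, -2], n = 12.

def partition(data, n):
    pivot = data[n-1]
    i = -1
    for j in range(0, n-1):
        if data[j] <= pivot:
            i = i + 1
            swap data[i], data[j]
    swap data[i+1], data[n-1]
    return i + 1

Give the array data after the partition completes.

pivot=-2, i=-1
j=0: -3≤-2, i=0, swap(0,0) ⇒ [-3, -6, -7, -4, 9, 2, 4, 0, 5, -5, 7, -2]
j=1: -6≤-2, i=1, swap(1,1) ⇒ [-3, -6, -7, -4, 9, 2, 4, 0, 5, -5, 7, -2]
j=2: -7≤-2, i=2, swap(2,2) ⇒ [-3, -6, -7, -4, 9, 2, 4, 0, 5, -5, 7, -2]
j=3: -4≤-2, i=3, swap(3,3) ⇒ [-3, -6, -7, -4, 9, 2, 4, 0, 5, -5, 7, -2]
j=4: 9>-2, skip
j=5: 2>-2, skip
j=6: 4>-2, skip
j=7: 0>-2, skip
j=8: 5>-2, skip
j=9: -5≤-2, i=4, swap(4,9) ⇒ [-3, -6, -7, -4, -5, 2, 4, 0, 5, 9, 7, -2]
j=10: 7>-2, skip
swap(5,11) ⇒ [-3, -6, -7, -4, -5, -2, 4, 0, 5, 9, 7, 2]; return 5

[-3, -6, -7, -4, -5, -2, 4, 0, 5, 9, 7, 2]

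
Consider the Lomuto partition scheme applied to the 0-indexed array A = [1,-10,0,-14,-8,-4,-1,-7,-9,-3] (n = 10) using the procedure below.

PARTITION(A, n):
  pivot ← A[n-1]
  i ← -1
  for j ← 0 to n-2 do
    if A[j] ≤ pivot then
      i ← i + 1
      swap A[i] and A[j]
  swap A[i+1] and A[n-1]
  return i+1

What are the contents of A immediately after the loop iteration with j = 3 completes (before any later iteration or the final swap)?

pivot = A[9] = -3; i = -1
j=0: A[0]=1 > -3 → no swap
j=1: A[1]=-10 ≤ -3 → i=0, swap A[0],A[1] → [-10,1,0,-14,-8,-4,-1,-7,-9,-3]
j=2: A[2]=0 > -3 → no swap
j=3: A[3]=-14 ≤ -3 → i=1, swap A[1],A[3] → [-10,-14,0,1,-8,-4,-1,-7,-9,-3]
(after j=3) A = [-10,-14,0,1,-8,-4,-1,-7,-9,-3]

[-10,-14,0,1,-8,-4,-1,-7,-9,-3]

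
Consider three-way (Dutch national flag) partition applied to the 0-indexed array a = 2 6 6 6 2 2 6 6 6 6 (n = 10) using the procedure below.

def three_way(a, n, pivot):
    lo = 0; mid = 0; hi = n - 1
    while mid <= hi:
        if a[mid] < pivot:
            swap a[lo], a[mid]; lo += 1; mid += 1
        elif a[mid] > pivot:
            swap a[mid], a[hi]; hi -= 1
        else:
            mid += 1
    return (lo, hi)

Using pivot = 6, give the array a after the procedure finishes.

lo=0 mid=0 hi=9
2<6: swap(0,0), lo=1 mid=1 ⇒ 2 6 6 6 2 2 6 6 6 6
6=6: mid=2
6=6: mid=3
6=6: mid=4
2<6: swap(1,4), lo=2 mid=5 ⇒ 2 2 6 6 6 2 6 6 6 6
2<6: swap(2,5), lo=3 mid=6 ⇒ 2 2 2 6 6 6 6 6 6 6
6=6: mid=7
6=6: mid=8
6=6: mid=9
6=6: mid=10
done. lo=3 hi=9; a=2 2 2 6 6 6 6 6 6 6

2 2 2 6 6 6 6 6 6 6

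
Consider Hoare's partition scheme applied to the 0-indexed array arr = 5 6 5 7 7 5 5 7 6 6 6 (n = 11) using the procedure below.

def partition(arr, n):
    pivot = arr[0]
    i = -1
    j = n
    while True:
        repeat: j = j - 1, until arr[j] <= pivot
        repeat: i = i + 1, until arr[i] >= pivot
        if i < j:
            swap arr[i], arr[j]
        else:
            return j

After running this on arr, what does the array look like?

5 5 5 7 7 6 5 7 6 6 6

pivot = arr[0] = 5; i = -1, j = 11
j→6 (arr[6]=5≤5), i→0 (arr[0]=5≥5); i<j, swap → 5 6 5 7 7 5 5 7 6 6 6
j→5 (arr[5]=5≤5), i→1 (arr[1]=6≥5); i<j, swap → 5 5 5 7 7 6 5 7 6 6 6
j→2, i→2; i≥j, return j=2. arr = 5 5 5 7 7 6 5 7 6 6 6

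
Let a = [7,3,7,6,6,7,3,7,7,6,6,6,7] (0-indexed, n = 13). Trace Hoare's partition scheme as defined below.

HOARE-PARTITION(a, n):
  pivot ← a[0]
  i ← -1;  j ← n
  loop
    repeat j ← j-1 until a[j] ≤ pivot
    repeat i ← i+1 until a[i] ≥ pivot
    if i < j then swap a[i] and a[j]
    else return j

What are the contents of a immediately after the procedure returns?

[7,3,6,6,6,6,3,6,7,7,7,7,7]

pivot=7
j stops at 12 (7), i stops at 0 (7); swap ⇒ [7,3,7,6,6,7,3,7,7,6,6,6,7]
j stops at 11 (6), i stops at 2 (7); swap ⇒ [7,3,6,6,6,7,3,7,7,6,6,7,7]
j stops at 10 (6), i stops at 5 (7); swap ⇒ [7,3,6,6,6,6,3,7,7,6,7,7,7]
j stops at 9 (6), i stops at 7 (7); swap ⇒ [7,3,6,6,6,6,3,6,7,7,7,7,7]
j stops at 8, i stops at 8; i≥j ⇒ return 8. a=[7,3,6,6,6,6,3,6,7,7,7,7,7]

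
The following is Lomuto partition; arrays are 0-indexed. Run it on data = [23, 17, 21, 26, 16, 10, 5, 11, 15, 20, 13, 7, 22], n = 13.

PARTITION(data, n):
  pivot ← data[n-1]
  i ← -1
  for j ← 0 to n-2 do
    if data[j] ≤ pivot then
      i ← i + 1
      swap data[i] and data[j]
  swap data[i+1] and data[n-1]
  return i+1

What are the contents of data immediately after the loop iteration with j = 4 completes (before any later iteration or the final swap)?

[17, 21, 16, 26, 23, 10, 5, 11, 15, 20, 13, 7, 22]

pivot = data[12] = 22; i = -1
j=0: data[0]=23 > 22 → no swap
j=1: data[1]=17 ≤ 22 → i=0, swap data[0],data[1] → [17, 23, 21, 26, 16, 10, 5, 11, 15, 20, 13, 7, 22]
j=2: data[2]=21 ≤ 22 → i=1, swap data[1],data[2] → [17, 21, 23, 26, 16, 10, 5, 11, 15, 20, 13, 7, 22]
j=3: data[3]=26 > 22 → no swap
j=4: data[4]=16 ≤ 22 → i=2, swap data[2],data[4] → [17, 21, 16, 26, 23, 10, 5, 11, 15, 20, 13, 7, 22]
(after j=4) data = [17, 21, 16, 26, 23, 10, 5, 11, 15, 20, 13, 7, 22]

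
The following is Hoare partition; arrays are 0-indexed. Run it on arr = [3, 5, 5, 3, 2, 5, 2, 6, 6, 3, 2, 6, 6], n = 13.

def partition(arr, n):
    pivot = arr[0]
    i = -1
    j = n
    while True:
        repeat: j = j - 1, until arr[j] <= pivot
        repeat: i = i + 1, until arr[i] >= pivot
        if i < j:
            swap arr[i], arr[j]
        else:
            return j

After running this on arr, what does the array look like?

[2, 3, 2, 2, 3, 5, 5, 6, 6, 5, 3, 6, 6]

pivot = arr[0] = 3; i = -1, j = 13
j→10 (arr[10]=2≤3), i→0 (arr[0]=3≥3); i<j, swap → [2, 5, 5, 3, 2, 5, 2, 6, 6, 3, 3, 6, 6]
j→9 (arr[9]=3≤3), i→1 (arr[1]=5≥3); i<j, swap → [2, 3, 5, 3, 2, 5, 2, 6, 6, 5, 3, 6, 6]
j→6 (arr[6]=2≤3), i→2 (arr[2]=5≥3); i<j, swap → [2, 3, 2, 3, 2, 5, 5, 6, 6, 5, 3, 6, 6]
j→4 (arr[4]=2≤3), i→3 (arr[3]=3≥3); i<j, swap → [2, 3, 2, 2, 3, 5, 5, 6, 6, 5, 3, 6, 6]
j→3, i→4; i≥j, return j=3. arr = [2, 3, 2, 2, 3, 5, 5, 6, 6, 5, 3, 6, 6]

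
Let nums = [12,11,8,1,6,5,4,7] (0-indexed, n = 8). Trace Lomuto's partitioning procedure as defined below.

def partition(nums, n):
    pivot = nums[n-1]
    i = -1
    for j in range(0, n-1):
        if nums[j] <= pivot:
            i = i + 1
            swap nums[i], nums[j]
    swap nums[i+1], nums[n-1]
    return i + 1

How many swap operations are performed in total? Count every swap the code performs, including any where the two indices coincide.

pivot = nums[7] = 7; i = -1
j=0: nums[0]=12 > 7 → no swap
j=1: nums[1]=11 > 7 → no swap
j=2: nums[2]=8 > 7 → no swap
j=3: nums[3]=1 ≤ 7 → i=0, swap nums[0],nums[3] → [1,11,8,12,6,5,4,7]
j=4: nums[4]=6 ≤ 7 → i=1, swap nums[1],nums[4] → [1,6,8,12,11,5,4,7]
j=5: nums[5]=5 ≤ 7 → i=2, swap nums[2],nums[5] → [1,6,5,12,11,8,4,7]
j=6: nums[6]=4 ≤ 7 → i=3, swap nums[3],nums[6] → [1,6,5,4,11,8,12,7]
final swap nums[4],nums[7] → [1,6,5,4,7,8,12,11]; return 4

5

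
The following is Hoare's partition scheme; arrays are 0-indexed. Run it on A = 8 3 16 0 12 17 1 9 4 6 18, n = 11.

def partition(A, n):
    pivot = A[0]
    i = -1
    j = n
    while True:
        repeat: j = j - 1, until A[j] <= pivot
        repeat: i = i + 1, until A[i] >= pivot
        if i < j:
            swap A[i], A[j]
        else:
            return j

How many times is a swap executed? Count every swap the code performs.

pivot=8
j stops at 9 (6), i stops at 0 (8); swap ⇒ 6 3 16 0 12 17 1 9 4 8 18
j stops at 8 (4), i stops at 2 (16); swap ⇒ 6 3 4 0 12 17 1 9 16 8 18
j stops at 6 (1), i stops at 4 (12); swap ⇒ 6 3 4 0 1 17 12 9 16 8 18
j stops at 4, i stops at 5; i≥j ⇒ return 4. A=6 3 4 0 1 17 12 9 16 8 18

3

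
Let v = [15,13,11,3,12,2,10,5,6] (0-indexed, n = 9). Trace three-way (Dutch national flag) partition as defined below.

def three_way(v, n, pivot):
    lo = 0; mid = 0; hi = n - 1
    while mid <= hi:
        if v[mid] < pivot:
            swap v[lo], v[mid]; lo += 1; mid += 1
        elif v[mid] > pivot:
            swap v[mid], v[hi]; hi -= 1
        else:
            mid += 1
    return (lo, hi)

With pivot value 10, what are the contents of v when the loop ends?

[6,5,3,2,10,12,11,13,15]

lo=0 mid=0 hi=8
15>10: swap(0,8), hi=7 ⇒ [6,13,11,3,12,2,10,5,15]
6<10: swap(0,0), lo=1 mid=1 ⇒ [6,13,11,3,12,2,10,5,15]
13>10: swap(1,7), hi=6 ⇒ [6,5,11,3,12,2,10,13,15]
5<10: swap(1,1), lo=2 mid=2 ⇒ [6,5,11,3,12,2,10,13,15]
11>10: swap(2,6), hi=5 ⇒ [6,5,10,3,12,2,11,13,15]
10=10: mid=3
3<10: swap(2,3), lo=3 mid=4 ⇒ [6,5,3,10,12,2,11,13,15]
12>10: swap(4,5), hi=4 ⇒ [6,5,3,10,2,12,11,13,15]
2<10: swap(3,4), lo=4 mid=5 ⇒ [6,5,3,2,10,12,11,13,15]
done. lo=4 hi=4; v=[6,5,3,2,10,12,11,13,15]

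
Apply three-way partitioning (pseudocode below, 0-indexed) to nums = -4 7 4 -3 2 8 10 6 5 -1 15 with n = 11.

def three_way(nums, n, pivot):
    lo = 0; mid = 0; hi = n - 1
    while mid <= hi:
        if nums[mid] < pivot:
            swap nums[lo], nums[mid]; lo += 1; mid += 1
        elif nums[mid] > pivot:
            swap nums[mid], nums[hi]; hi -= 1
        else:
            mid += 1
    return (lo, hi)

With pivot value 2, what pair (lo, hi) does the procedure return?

pivot = 2; lo=0, mid=0, hi=10
nums[mid]=-4<2: swap nums[0],nums[0]; lo=1,mid=1 → -4 7 4 -3 2 8 10 6 5 -1 15
nums[mid]=7>2: swap nums[1],nums[10]; hi=9 → -4 15 4 -3 2 8 10 6 5 -1 7
nums[mid]=15>2: swap nums[1],nums[9]; hi=8 → -4 -1 4 -3 2 8 10 6 5 15 7
nums[mid]=-1<2: swap nums[1],nums[1]; lo=2,mid=2 → -4 -1 4 -3 2 8 10 6 5 15 7
nums[mid]=4>2: swap nums[2],nums[8]; hi=7 → -4 -1 5 -3 2 8 10 6 4 15 7
nums[mid]=5>2: swap nums[2],nums[7]; hi=6 → -4 -1 6 -3 2 8 10 5 4 15 7
nums[mid]=6>2: swap nums[2],nums[6]; hi=5 → -4 -1 10 -3 2 8 6 5 4 15 7
nums[mid]=10>2: swap nums[2],nums[5]; hi=4 → -4 -1 8 -3 2 10 6 5 4 15 7
nums[mid]=8>2: swap nums[2],nums[4]; hi=3 → -4 -1 2 -3 8 10 6 5 4 15 7
nums[mid]=2=2: mid=3
nums[mid]=-3<2: swap nums[2],nums[3]; lo=3,mid=4 → -4 -1 -3 2 8 10 6 5 4 15 7
end: lo=3, hi=3; nums = -4 -1 -3 2 8 10 6 5 4 15 7

(3, 3)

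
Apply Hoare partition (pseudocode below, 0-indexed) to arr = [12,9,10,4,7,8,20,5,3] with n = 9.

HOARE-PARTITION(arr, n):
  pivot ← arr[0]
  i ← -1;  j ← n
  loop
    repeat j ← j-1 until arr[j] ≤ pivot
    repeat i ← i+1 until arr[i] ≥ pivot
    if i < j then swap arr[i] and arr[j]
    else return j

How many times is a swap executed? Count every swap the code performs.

pivot=12
j stops at 8 (3), i stops at 0 (12); swap ⇒ [3,9,10,4,7,8,20,5,12]
j stops at 7 (5), i stops at 6 (20); swap ⇒ [3,9,10,4,7,8,5,20,12]
j stops at 6, i stops at 7; i≥j ⇒ return 6. arr=[3,9,10,4,7,8,5,20,12]

2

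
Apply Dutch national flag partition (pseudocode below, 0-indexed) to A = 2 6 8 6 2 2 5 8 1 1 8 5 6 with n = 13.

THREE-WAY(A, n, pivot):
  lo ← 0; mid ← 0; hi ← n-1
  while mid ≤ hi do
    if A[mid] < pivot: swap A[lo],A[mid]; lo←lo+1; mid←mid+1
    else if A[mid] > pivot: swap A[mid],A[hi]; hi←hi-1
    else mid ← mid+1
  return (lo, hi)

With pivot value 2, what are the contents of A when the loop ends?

pivot = 2; lo=0, mid=0, hi=12
A[mid]=2=2: mid=1
A[mid]=6>2: swap A[1],A[12]; hi=11 → 2 6 8 6 2 2 5 8 1 1 8 5 6
A[mid]=6>2: swap A[1],A[11]; hi=10 → 2 5 8 6 2 2 5 8 1 1 8 6 6
A[mid]=5>2: swap A[1],A[10]; hi=9 → 2 8 8 6 2 2 5 8 1 1 5 6 6
A[mid]=8>2: swap A[1],A[9]; hi=8 → 2 1 8 6 2 2 5 8 1 8 5 6 6
A[mid]=1<2: swap A[0],A[1]; lo=1,mid=2 → 1 2 8 6 2 2 5 8 1 8 5 6 6
A[mid]=8>2: swap A[2],A[8]; hi=7 → 1 2 1 6 2 2 5 8 8 8 5 6 6
A[mid]=1<2: swap A[1],A[2]; lo=2,mid=3 → 1 1 2 6 2 2 5 8 8 8 5 6 6
A[mid]=6>2: swap A[3],A[7]; hi=6 → 1 1 2 8 2 2 5 6 8 8 5 6 6
A[mid]=8>2: swap A[3],A[6]; hi=5 → 1 1 2 5 2 2 8 6 8 8 5 6 6
A[mid]=5>2: swap A[3],A[5]; hi=4 → 1 1 2 2 2 5 8 6 8 8 5 6 6
A[mid]=2=2: mid=4
A[mid]=2=2: mid=5
end: lo=2, hi=4; A = 1 1 2 2 2 5 8 6 8 8 5 6 6

1 1 2 2 2 5 8 6 8 8 5 6 6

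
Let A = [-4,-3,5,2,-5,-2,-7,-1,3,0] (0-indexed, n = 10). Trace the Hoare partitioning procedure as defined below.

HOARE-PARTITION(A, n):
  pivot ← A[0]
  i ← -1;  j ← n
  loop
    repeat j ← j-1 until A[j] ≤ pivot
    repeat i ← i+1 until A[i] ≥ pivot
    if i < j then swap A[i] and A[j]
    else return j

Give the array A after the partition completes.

[-7,-5,5,2,-3,-2,-4,-1,3,0]

pivot = A[0] = -4; i = -1, j = 10
j→6 (A[6]=-7≤-4), i→0 (A[0]=-4≥-4); i<j, swap → [-7,-3,5,2,-5,-2,-4,-1,3,0]
j→4 (A[4]=-5≤-4), i→1 (A[1]=-3≥-4); i<j, swap → [-7,-5,5,2,-3,-2,-4,-1,3,0]
j→1, i→2; i≥j, return j=1. A = [-7,-5,5,2,-3,-2,-4,-1,3,0]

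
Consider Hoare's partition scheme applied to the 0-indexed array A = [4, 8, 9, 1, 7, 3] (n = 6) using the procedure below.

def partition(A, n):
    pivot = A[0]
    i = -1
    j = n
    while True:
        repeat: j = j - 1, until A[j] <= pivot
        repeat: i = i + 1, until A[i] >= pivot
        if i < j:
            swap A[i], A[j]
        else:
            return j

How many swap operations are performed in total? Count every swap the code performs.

pivot=4
j stops at 5 (3), i stops at 0 (4); swap ⇒ [3, 8, 9, 1, 7, 4]
j stops at 3 (1), i stops at 1 (8); swap ⇒ [3, 1, 9, 8, 7, 4]
j stops at 1, i stops at 2; i≥j ⇒ return 1. A=[3, 1, 9, 8, 7, 4]

2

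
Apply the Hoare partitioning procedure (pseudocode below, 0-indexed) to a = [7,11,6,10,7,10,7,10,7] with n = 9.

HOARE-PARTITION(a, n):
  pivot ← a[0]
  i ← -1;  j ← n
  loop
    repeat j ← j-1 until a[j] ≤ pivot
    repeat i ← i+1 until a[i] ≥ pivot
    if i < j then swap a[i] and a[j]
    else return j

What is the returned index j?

3

pivot=7
j stops at 8 (7), i stops at 0 (7); swap ⇒ [7,11,6,10,7,10,7,10,7]
j stops at 6 (7), i stops at 1 (11); swap ⇒ [7,7,6,10,7,10,11,10,7]
j stops at 4 (7), i stops at 3 (10); swap ⇒ [7,7,6,7,10,10,11,10,7]
j stops at 3, i stops at 4; i≥j ⇒ return 3. a=[7,7,6,7,10,10,11,10,7]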